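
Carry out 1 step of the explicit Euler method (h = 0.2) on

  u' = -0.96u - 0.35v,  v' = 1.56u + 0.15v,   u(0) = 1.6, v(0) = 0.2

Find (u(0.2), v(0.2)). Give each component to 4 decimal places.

Euler on (u,v): u_{n+1} = u_n + h·u', v_{n+1} = v_n + h·v'.
0.000000: (1.600000, 0.200000); f=(-1.606000, 2.526000) → (1.278800, 0.705200)
(u(0.2), v(0.2)) ≈ (1.2788, 0.7052)

1.2788, 0.7052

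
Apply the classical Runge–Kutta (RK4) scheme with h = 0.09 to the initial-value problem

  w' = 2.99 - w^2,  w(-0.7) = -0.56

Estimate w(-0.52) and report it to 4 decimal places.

-0.0427

RK4: k1 = f(x_n, w_n); k2 = f(x_n + h/2, w_n + (h/2)·k1); k3 = f(x_n + h/2, w_n + (h/2)·k2); k4 = f(x_n + h, w_n + h·k3); w_{n+1} = w_n + (h/6)·(k1 + 2k2 + 2k3 + k4).
x=-0.700000, w=-0.560000:
  k1 = f(-0.700000, -0.560000) = 2.676400
  k2 = f(-0.655000, -0.439562) = 2.796785
  k3 = f(-0.655000, -0.434145) = 2.801518
  k4 = f(-0.610000, -0.307863) = 2.895220
  w ← -0.560000 + (0.09/6)·(k1 + 2k2 + 2k3 + k4) = -0.308477
x=-0.610000, w=-0.308477:
  k1 = f(-0.610000, -0.308477) = 2.894842
  k2 = f(-0.565000, -0.178209) = 2.958242
  k3 = f(-0.565000, -0.175356) = 2.959250
  k4 = f(-0.520000, -0.042144) = 2.988224
  w ← -0.308477 + (0.09/6)·(k1 + 2k2 + 2k3 + k4) = -0.042706
w(-0.52) ≈ -0.0427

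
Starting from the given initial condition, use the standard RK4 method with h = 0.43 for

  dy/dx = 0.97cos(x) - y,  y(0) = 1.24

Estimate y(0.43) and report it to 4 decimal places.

RK4: k1 = f(x_n, y_n); k2 = f(x_n + h/2, y_n + (h/2)·k1); k3 = f(x_n + h/2, y_n + (h/2)·k2); k4 = f(x_n + h, y_n + h·k3); y_{n+1} = y_n + (h/6)·(k1 + 2k2 + 2k3 + k4).
x=0.000000, y=1.240000:
  k1 = f(0.000000, 1.240000) = -0.270000
  k2 = f(0.215000, 1.181950) = -0.234283
  k3 = f(0.215000, 1.189629) = -0.241962
  k4 = f(0.430000, 1.135956) = -0.254260
  y ← 1.240000 + (0.43/6)·(k1 + 2k2 + 2k3 + k4) = 1.134166
y(0.43) ≈ 1.1342

1.1342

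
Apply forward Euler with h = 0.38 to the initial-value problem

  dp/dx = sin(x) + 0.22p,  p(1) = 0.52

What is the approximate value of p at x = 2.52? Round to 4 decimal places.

Euler: p_{n+1} = p_n + h·f(x_n, p_n).
x=1.000000, p=0.520000: f=0.955871 → p ← 0.520000 + 0.38·0.955871 = 0.883231
x=1.380000, p=0.883231: f=1.176164 → p ← 0.883231 + 0.38·1.176164 = 1.330173
x=1.760000, p=1.330173: f=1.274792 → p ← 1.330173 + 0.38·1.274792 = 1.814595
x=2.140000, p=1.814595: f=1.241541 → p ← 1.814595 + 0.38·1.241541 = 2.286380
p(2.52) ≈ 2.2864

2.2864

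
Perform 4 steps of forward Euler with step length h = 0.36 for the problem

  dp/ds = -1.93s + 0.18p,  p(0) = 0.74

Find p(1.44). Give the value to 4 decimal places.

-0.6154

Euler: p_{n+1} = p_n + h·f(s_n, p_n).
s=0.000000, p=0.740000: f=0.133200 → p ← 0.740000 + 0.36·0.133200 = 0.787952
s=0.360000, p=0.787952: f=-0.552969 → p ← 0.787952 + 0.36·(-0.552969) = 0.588883
s=0.720000, p=0.588883: f=-1.283601 → p ← 0.588883 + 0.36·(-1.283601) = 0.126787
s=1.080000, p=0.126787: f=-2.061578 → p ← 0.126787 + 0.36·(-2.061578) = -0.615381
p(1.44) ≈ -0.6154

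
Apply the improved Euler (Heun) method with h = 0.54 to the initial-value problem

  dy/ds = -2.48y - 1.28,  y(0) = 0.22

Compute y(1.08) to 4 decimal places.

-0.2873

Heun: k1 = f(s_n, y_n); k2 = f(s_n + h, y_n + h·k1); y_{n+1} = y_n + (h/2)·(k1 + k2).
s=0.000000, y=0.220000:
  k1 = f(0.000000, 0.220000) = -1.825600
  k2 = f(0.540000, -0.765824) = 0.619244
  y ← 0.220000 + (0.54/2)·(-1.825600 + 0.619244) = -0.105716
s=0.540000, y=-0.105716:
  k1 = f(0.540000, -0.105716) = -1.017824
  k2 = f(1.080000, -0.655341) = 0.345246
  y ← -0.105716 + (0.54/2)·(-1.017824 + 0.345246) = -0.287312
y(1.08) ≈ -0.2873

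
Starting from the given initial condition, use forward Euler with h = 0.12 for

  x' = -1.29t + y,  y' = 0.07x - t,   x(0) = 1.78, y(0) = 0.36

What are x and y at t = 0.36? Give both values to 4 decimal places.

Euler on (x,y): x_{n+1} = x_n + h·x', y_{n+1} = y_n + h·y'.
0.000000: (1.780000, 0.360000); f=(0.360000, 0.124600) → (1.823200, 0.374952)
0.120000: (1.823200, 0.374952); f=(0.220152, 0.007624) → (1.849618, 0.375867)
0.240000: (1.849618, 0.375867); f=(0.066267, -0.110527) → (1.857570, 0.362604)
(x(0.36), y(0.36)) ≈ (1.8576, 0.3626)

1.8576, 0.3626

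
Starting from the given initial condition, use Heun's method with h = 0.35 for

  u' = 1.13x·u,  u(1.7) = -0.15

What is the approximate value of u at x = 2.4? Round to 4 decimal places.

Heun: k1 = f(x_n, u_n); k2 = f(x_n + h, u_n + h·k1); u_{n+1} = u_n + (h/2)·(k1 + k2).
x=1.700000, u=-0.150000:
  k1 = f(1.700000, -0.150000) = -0.288150
  k2 = f(2.050000, -0.250852) = -0.581100
  u ← -0.150000 + (0.35/2)·(-0.288150 + (-0.581100)) = -0.302119
x=2.050000, u=-0.302119:
  k1 = f(2.050000, -0.302119) = -0.699858
  k2 = f(2.400000, -0.547069) = -1.483651
  u ← -0.302119 + (0.35/2)·(-0.699858 + (-1.483651)) = -0.684233
u(2.4) ≈ -0.6842

-0.6842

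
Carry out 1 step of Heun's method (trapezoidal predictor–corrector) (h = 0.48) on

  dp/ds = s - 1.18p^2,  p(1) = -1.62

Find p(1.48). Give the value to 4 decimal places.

-3.7216

Heun: k1 = f(s_n, p_n); k2 = f(s_n + h, p_n + h·k1); p_{n+1} = p_n + (h/2)·(k1 + k2).
s=1.000000, p=-1.620000:
  k1 = f(1.000000, -1.620000) = -2.096792
  k2 = f(1.480000, -2.626460) = -6.659986
  p ← -1.620000 + (0.48/2)·(-2.096792 + (-6.659986)) = -3.721627
p(1.48) ≈ -3.7216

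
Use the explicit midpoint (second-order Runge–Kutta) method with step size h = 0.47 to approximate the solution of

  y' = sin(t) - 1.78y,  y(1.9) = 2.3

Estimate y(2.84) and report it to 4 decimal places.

0.8177

Midpoint: k1 = f(t_n, y_n); k2 = f(t_n + h/2, y_n + (h/2)·k1); y_{n+1} = y_n + h·k2.
t=1.900000, y=2.300000:
  k1 = f(1.900000, 2.300000) = -3.147700
  k2 = f(2.135000, 1.560291) = -1.932302
  y ← 2.300000 + 0.47·(-1.932302) = 1.391818
t=2.370000, y=1.391818:
  k1 = f(2.370000, 1.391818) = -1.780158
  k2 = f(2.605000, 0.973481) = -1.221585
  y ← 1.391818 + 0.47·(-1.221585) = 0.817673
y(2.84) ≈ 0.8177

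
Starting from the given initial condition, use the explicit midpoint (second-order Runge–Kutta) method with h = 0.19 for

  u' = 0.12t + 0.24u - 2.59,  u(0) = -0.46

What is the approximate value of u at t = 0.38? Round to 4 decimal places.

Midpoint: k1 = f(t_n, u_n); k2 = f(t_n + h/2, u_n + (h/2)·k1); u_{n+1} = u_n + h·k2.
t=0.000000, u=-0.460000:
  k1 = f(0.000000, -0.460000) = -2.700400
  k2 = f(0.095000, -0.716538) = -2.750569
  u ← -0.460000 + 0.19·(-2.750569) = -0.982608
t=0.190000, u=-0.982608:
  k1 = f(0.190000, -0.982608) = -2.803026
  k2 = f(0.285000, -1.248896) = -2.855535
  u ← -0.982608 + 0.19·(-2.855535) = -1.525160
u(0.38) ≈ -1.5252

-1.5252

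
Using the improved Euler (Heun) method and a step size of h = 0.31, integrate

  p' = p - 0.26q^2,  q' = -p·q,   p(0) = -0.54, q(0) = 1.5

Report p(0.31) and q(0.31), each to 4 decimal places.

-0.9757, 1.8668

Heun on (p,q): k1 = f(t_n, state_n); k2 = f(t_n + h, state_n + h·k1); state_{n+1} = state_n + (h/2)·(k1 + k2).
0.000000: (-0.540000, 1.500000)
  k1 = (-1.125000, 0.810000)
  predictor → (-0.888750, 1.751100)
  k2 = (-1.686001, 1.556290)
  → (-0.975705, 1.866775)
(p(0.31), q(0.31)) ≈ (-0.9757, 1.8668)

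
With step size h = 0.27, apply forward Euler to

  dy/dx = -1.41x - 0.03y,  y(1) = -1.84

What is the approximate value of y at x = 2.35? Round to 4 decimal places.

Euler: y_{n+1} = y_n + h·f(x_n, y_n).
x=1.000000, y=-1.840000: f=-1.354800 → y ← -1.840000 + 0.27·(-1.354800) = -2.205796
x=1.270000, y=-2.205796: f=-1.724526 → y ← -2.205796 + 0.27·(-1.724526) = -2.671418
x=1.540000, y=-2.671418: f=-2.091257 → y ← -2.671418 + 0.27·(-2.091257) = -3.236058
x=1.810000, y=-3.236058: f=-2.455018 → y ← -3.236058 + 0.27·(-2.455018) = -3.898912
x=2.080000, y=-3.898912: f=-2.815833 → y ← -3.898912 + 0.27·(-2.815833) = -4.659187
y(2.35) ≈ -4.6592

-4.6592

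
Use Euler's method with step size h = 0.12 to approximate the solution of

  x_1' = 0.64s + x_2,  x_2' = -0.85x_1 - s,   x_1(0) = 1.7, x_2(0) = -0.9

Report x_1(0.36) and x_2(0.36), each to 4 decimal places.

Euler on (x_1,x_2): x_1_{n+1} = x_1_n + h·x_1', x_2_{n+1} = x_2_n + h·x_2'.
0.000000: (1.700000, -0.900000); f=(-0.900000, -1.445000) → (1.592000, -1.073400)
0.120000: (1.592000, -1.073400); f=(-0.996600, -1.473200) → (1.472408, -1.250184)
0.240000: (1.472408, -1.250184); f=(-1.096584, -1.491547) → (1.340818, -1.429170)
(x_1(0.36), x_2(0.36)) ≈ (1.3408, -1.4292)

1.3408, -1.4292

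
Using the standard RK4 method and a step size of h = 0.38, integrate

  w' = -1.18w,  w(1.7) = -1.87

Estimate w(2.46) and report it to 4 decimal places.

RK4: k1 = f(t_n, w_n); k2 = f(t_n + h/2, w_n + (h/2)·k1); k3 = f(t_n + h/2, w_n + (h/2)·k2); k4 = f(t_n + h, w_n + h·k3); w_{n+1} = w_n + (h/6)·(k1 + 2k2 + 2k3 + k4).
t=1.700000, w=-1.870000:
  k1 = f(1.700000, -1.870000) = 2.206600
  k2 = f(1.890000, -1.450746) = 1.711880
  k3 = f(1.890000, -1.544743) = 1.822796
  k4 = f(2.080000, -1.177337) = 1.389258
  w ← -1.870000 + (0.38/6)·(k1 + 2k2 + 2k3 + k4) = -1.194537
t=2.080000, w=-1.194537:
  k1 = f(2.080000, -1.194537) = 1.409553
  k2 = f(2.270000, -0.926721) = 1.093531
  k3 = f(2.270000, -0.986766) = 1.164383
  k4 = f(2.460000, -0.752071) = 0.887444
  w ← -1.194537 + (0.38/6)·(k1 + 2k2 + 2k3 + k4) = -0.763058
w(2.46) ≈ -0.7631

-0.7631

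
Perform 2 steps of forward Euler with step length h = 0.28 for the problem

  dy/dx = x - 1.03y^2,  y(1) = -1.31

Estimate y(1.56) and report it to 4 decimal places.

-1.8372

Euler: y_{n+1} = y_n + h·f(x_n, y_n).
x=1.000000, y=-1.310000: f=-0.767583 → y ← -1.310000 + 0.28·(-0.767583) = -1.524923
x=1.280000, y=-1.524923: f=-1.115153 → y ← -1.524923 + 0.28·(-1.115153) = -1.837166
y(1.56) ≈ -1.8372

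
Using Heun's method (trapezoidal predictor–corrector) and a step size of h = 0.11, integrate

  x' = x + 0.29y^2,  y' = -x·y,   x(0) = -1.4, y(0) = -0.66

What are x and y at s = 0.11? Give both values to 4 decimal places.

-1.5455, -0.7753

Heun on (x,y): k1 = f(s_n, state_n); k2 = f(s_n + h, state_n + h·k1); state_{n+1} = state_n + (h/2)·(k1 + k2).
0.000000: (-1.400000, -0.660000)
  k1 = (-1.273676, -0.924000)
  predictor → (-1.540104, -0.761640)
  k2 = (-1.371877, -1.173005)
  → (-1.545505, -0.775335)
(x(0.11), y(0.11)) ≈ (-1.5455, -0.7753)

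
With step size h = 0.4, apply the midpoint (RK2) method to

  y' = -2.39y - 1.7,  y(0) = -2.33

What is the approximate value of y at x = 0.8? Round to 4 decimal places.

Midpoint: k1 = f(x_n, y_n); k2 = f(x_n + h/2, y_n + (h/2)·k1); y_{n+1} = y_n + h·k2.
x=0.000000, y=-2.330000:
  k1 = f(0.000000, -2.330000) = 3.868700
  k2 = f(0.200000, -1.556260) = 2.019461
  y ← -2.330000 + 0.4·2.019461 = -1.522215
x=0.400000, y=-1.522215:
  k1 = f(0.400000, -1.522215) = 1.938095
  k2 = f(0.600000, -1.134596) = 1.011686
  y ← -1.522215 + 0.4·1.011686 = -1.117541
y(0.8) ≈ -1.1175

-1.1175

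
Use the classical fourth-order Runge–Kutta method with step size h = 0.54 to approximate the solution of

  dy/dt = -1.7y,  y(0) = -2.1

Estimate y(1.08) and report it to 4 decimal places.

-0.3428

RK4: k1 = f(t_n, y_n); k2 = f(t_n + h/2, y_n + (h/2)·k1); k3 = f(t_n + h/2, y_n + (h/2)·k2); k4 = f(t_n + h, y_n + h·k3); y_{n+1} = y_n + (h/6)·(k1 + 2k2 + 2k3 + k4).
t=0.000000, y=-2.100000:
  k1 = f(0.000000, -2.100000) = 3.570000
  k2 = f(0.270000, -1.136100) = 1.931370
  k3 = f(0.270000, -1.578530) = 2.683501
  k4 = f(0.540000, -0.650909) = 1.106546
  y ← -2.100000 + (0.54/6)·(k1 + 2k2 + 2k3 + k4) = -0.848434
t=0.540000, y=-0.848434:
  k1 = f(0.540000, -0.848434) = 1.442338
  k2 = f(0.810000, -0.459003) = 0.780305
  k3 = f(0.810000, -0.637752) = 1.084178
  k4 = f(1.080000, -0.262978) = 0.447062
  y ← -0.848434 + (0.54/6)·(k1 + 2k2 + 2k3 + k4) = -0.342781
y(1.08) ≈ -0.3428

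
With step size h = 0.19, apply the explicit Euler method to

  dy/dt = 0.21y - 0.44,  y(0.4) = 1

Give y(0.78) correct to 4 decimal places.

Euler: y_{n+1} = y_n + h·f(t_n, y_n).
t=0.400000, y=1.000000: f=-0.230000 → y ← 1.000000 + 0.19·(-0.230000) = 0.956300
t=0.590000, y=0.956300: f=-0.239177 → y ← 0.956300 + 0.19·(-0.239177) = 0.910856
y(0.78) ≈ 0.9109

0.9109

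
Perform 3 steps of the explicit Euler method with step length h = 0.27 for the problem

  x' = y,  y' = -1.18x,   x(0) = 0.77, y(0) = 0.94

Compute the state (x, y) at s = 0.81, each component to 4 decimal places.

Euler on (x,y): x_{n+1} = x_n + h·x', y_{n+1} = y_n + h·y'.
0.000000: (0.770000, 0.940000); f=(0.940000, -0.908600) → (1.023800, 0.694678)
0.270000: (1.023800, 0.694678); f=(0.694678, -1.208084) → (1.211363, 0.368495)
0.540000: (1.211363, 0.368495); f=(0.368495, -1.429408) → (1.310857, -0.017445)
(x(0.81), y(0.81)) ≈ (1.3109, -0.0174)

1.3109, -0.0174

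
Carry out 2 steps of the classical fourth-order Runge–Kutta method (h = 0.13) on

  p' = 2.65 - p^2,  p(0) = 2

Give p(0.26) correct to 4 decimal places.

RK4: k1 = f(x_n, p_n); k2 = f(x_n + h/2, p_n + (h/2)·k1); k3 = f(x_n + h/2, p_n + (h/2)·k2); k4 = f(x_n + h, p_n + h·k3); p_{n+1} = p_n + (h/6)·(k1 + 2k2 + 2k3 + k4).
x=0.000000, p=2.000000:
  k1 = f(0.000000, 2.000000) = -1.350000
  k2 = f(0.065000, 1.912250) = -1.006700
  k3 = f(0.065000, 1.934564) = -1.092540
  k4 = f(0.130000, 1.857970) = -0.802052
  p ← 2.000000 + (0.13/6)·(k1 + 2k2 + 2k3 + k4) = 1.862405
x=0.130000, p=1.862405:
  k1 = f(0.130000, 1.862405) = -0.818553
  k2 = f(0.195000, 1.809199) = -0.623202
  k3 = f(0.195000, 1.821897) = -0.669309
  k4 = f(0.260000, 1.775395) = -0.502027
  p ← 1.862405 + (0.13/6)·(k1 + 2k2 + 2k3 + k4) = 1.777784
p(0.26) ≈ 1.7778

1.7778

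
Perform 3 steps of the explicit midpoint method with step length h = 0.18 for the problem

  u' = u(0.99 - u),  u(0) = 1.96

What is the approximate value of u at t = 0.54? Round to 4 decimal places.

Midpoint: k1 = f(t_n, u_n); k2 = f(t_n + h/2, u_n + (h/2)·k1); u_{n+1} = u_n + h·k2.
t=0.000000, u=1.960000:
  k1 = f(0.000000, 1.960000) = -1.901200
  k2 = f(0.090000, 1.788892) = -1.429132
  u ← 1.960000 + 0.18·(-1.429132) = 1.702756
t=0.180000, u=1.702756:
  k1 = f(0.180000, 1.702756) = -1.213650
  k2 = f(0.270000, 1.593528) = -0.961738
  u ← 1.702756 + 0.18·(-0.961738) = 1.529643
t=0.360000, u=1.529643:
  k1 = f(0.360000, 1.529643) = -0.825462
  k2 = f(0.450000, 1.455352) = -0.677251
  u ← 1.529643 + 0.18·(-0.677251) = 1.407738
u(0.54) ≈ 1.4077

1.4077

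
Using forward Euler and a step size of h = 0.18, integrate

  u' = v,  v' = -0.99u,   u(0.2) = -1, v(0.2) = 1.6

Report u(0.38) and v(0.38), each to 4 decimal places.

Euler on (u,v): u_{n+1} = u_n + h·u', v_{n+1} = v_n + h·v'.
0.200000: (-1.000000, 1.600000); f=(1.600000, 0.990000) → (-0.712000, 1.778200)
(u(0.38), v(0.38)) ≈ (-0.7120, 1.7782)

-0.7120, 1.7782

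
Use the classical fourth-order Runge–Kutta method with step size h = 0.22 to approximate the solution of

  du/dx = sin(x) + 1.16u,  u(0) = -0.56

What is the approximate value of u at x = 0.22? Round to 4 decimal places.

-0.6965

RK4: k1 = f(x_n, u_n); k2 = f(x_n + h/2, u_n + (h/2)·k1); k3 = f(x_n + h/2, u_n + (h/2)·k2); k4 = f(x_n + h, u_n + h·k3); u_{n+1} = u_n + (h/6)·(k1 + 2k2 + 2k3 + k4).
x=0.000000, u=-0.560000:
  k1 = f(0.000000, -0.560000) = -0.649600
  k2 = f(0.110000, -0.631456) = -0.622711
  k3 = f(0.110000, -0.628498) = -0.619280
  k4 = f(0.220000, -0.696242) = -0.589411
  u ← -0.560000 + (0.22/6)·(k1 + 2k2 + 2k3 + k4) = -0.696510
u(0.22) ≈ -0.6965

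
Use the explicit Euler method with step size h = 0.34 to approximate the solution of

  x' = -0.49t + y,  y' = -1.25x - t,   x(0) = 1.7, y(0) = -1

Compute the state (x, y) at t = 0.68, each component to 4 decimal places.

Euler on (x,y): x_{n+1} = x_n + h·x', y_{n+1} = y_n + h·y'.
0.000000: (1.700000, -1.000000); f=(-1.000000, -2.125000) → (1.360000, -1.722500)
0.340000: (1.360000, -1.722500); f=(-1.889100, -2.040000) → (0.717706, -2.416100)
(x(0.68), y(0.68)) ≈ (0.7177, -2.4161)

0.7177, -2.4161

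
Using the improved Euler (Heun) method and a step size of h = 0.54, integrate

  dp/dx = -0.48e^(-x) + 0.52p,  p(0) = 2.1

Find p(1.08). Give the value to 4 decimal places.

3.2007

Heun: k1 = f(x_n, p_n); k2 = f(x_n + h, p_n + h·k1); p_{n+1} = p_n + (h/2)·(k1 + k2).
x=0.000000, p=2.100000:
  k1 = f(0.000000, 2.100000) = 0.612000
  k2 = f(0.540000, 2.430480) = 0.984130
  p ← 2.100000 + (0.54/2)·(0.612000 + 0.984130) = 2.530955
x=0.540000, p=2.530955:
  k1 = f(0.540000, 2.530955) = 1.036378
  k2 = f(1.080000, 3.090599) = 1.444106
  p ← 2.530955 + (0.54/2)·(1.036378 + 1.444106) = 3.200686
p(1.08) ≈ 3.2007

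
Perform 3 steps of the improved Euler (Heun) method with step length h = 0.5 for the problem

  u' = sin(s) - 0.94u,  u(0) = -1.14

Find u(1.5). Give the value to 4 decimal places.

Heun: k1 = f(s_n, u_n); k2 = f(s_n + h, u_n + h·k1); u_{n+1} = u_n + (h/2)·(k1 + k2).
s=0.000000, u=-1.140000:
  k1 = f(0.000000, -1.140000) = 1.071600
  k2 = f(0.500000, -0.604200) = 1.047374
  u ← -1.140000 + (0.5/2)·(1.071600 + 1.047374) = -0.610257
s=0.500000, u=-0.610257:
  k1 = f(0.500000, -0.610257) = 1.053067
  k2 = f(1.000000, -0.083723) = 0.920171
  u ← -0.610257 + (0.5/2)·(1.053067 + 0.920171) = -0.116947
s=1.000000, u=-0.116947:
  k1 = f(1.000000, -0.116947) = 0.951401
  k2 = f(1.500000, 0.358753) = 0.660267
  u ← -0.116947 + (0.5/2)·(0.951401 + 0.660267) = 0.285970
u(1.5) ≈ 0.2860

0.2860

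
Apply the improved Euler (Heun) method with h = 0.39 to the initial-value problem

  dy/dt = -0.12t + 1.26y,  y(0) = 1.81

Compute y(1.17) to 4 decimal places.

7.4541

Heun: k1 = f(t_n, y_n); k2 = f(t_n + h, y_n + h·k1); y_{n+1} = y_n + (h/2)·(k1 + k2).
t=0.000000, y=1.810000:
  k1 = f(0.000000, 1.810000) = 2.280600
  k2 = f(0.390000, 2.699434) = 3.354487
  y ← 1.810000 + (0.39/2)·(2.280600 + 3.354487) = 2.908842
t=0.390000, y=2.908842:
  k1 = f(0.390000, 2.908842) = 3.618341
  k2 = f(0.780000, 4.319995) = 5.349594
  y ← 2.908842 + (0.39/2)·(3.618341 + 5.349594) = 4.657589
t=0.780000, y=4.657589:
  k1 = f(0.780000, 4.657589) = 5.774962
  k2 = f(1.170000, 6.909824) = 8.565979
  y ← 4.657589 + (0.39/2)·(5.774962 + 8.565979) = 7.454073
y(1.17) ≈ 7.4541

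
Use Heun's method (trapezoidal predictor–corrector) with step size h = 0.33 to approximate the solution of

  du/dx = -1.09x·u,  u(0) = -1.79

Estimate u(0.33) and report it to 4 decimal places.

-1.6838

Heun: k1 = f(x_n, u_n); k2 = f(x_n + h, u_n + h·k1); u_{n+1} = u_n + (h/2)·(k1 + k2).
x=0.000000, u=-1.790000:
  k1 = f(0.000000, -1.790000) = 0.000000
  k2 = f(0.330000, -1.790000) = 0.643863
  u ← -1.790000 + (0.33/2)·(0.000000 + 0.643863) = -1.683763
u(0.33) ≈ -1.6838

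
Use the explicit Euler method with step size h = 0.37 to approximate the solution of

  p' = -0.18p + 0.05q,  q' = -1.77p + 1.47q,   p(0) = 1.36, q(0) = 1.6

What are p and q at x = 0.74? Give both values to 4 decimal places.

1.2417, 1.5880

Euler on (p,q): p_{n+1} = p_n + h·p', q_{n+1} = q_n + h·q'.
0.000000: (1.360000, 1.600000); f=(-0.164800, -0.055200) → (1.299024, 1.579576)
0.370000: (1.299024, 1.579576); f=(-0.154846, 0.022704) → (1.241731, 1.587977)
(p(0.74), q(0.74)) ≈ (1.2417, 1.5880)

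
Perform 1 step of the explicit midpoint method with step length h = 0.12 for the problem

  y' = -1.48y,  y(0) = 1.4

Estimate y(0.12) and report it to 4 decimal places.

1.1734

Midpoint: k1 = f(s_n, y_n); k2 = f(s_n + h/2, y_n + (h/2)·k1); y_{n+1} = y_n + h·k2.
s=0.000000, y=1.400000:
  k1 = f(0.000000, 1.400000) = -2.072000
  k2 = f(0.060000, 1.275680) = -1.888006
  y ← 1.400000 + 0.12·(-1.888006) = 1.173439
y(0.12) ≈ 1.1734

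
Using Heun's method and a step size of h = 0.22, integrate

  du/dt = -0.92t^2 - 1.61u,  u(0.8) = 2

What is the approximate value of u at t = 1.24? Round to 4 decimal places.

Heun: k1 = f(t_n, u_n); k2 = f(t_n + h, u_n + h·k1); u_{n+1} = u_n + (h/2)·(k1 + k2).
t=0.800000, u=2.000000:
  k1 = f(0.800000, 2.000000) = -3.808800
  k2 = f(1.020000, 1.162064) = -2.828091
  u ← 2.000000 + (0.22/2)·(-3.808800 + (-2.828091)) = 1.269942
t=1.020000, u=1.269942:
  k1 = f(1.020000, 1.269942) = -3.001775
  k2 = f(1.240000, 0.609552) = -2.395970
  u ← 1.269942 + (0.22/2)·(-3.001775 + (-2.395970)) = 0.676190
u(1.24) ≈ 0.6762

0.6762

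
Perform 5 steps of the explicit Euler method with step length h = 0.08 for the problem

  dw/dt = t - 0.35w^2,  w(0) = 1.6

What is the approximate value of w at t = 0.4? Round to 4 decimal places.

1.3562

Euler: w_{n+1} = w_n + h·f(t_n, w_n).
t=0.000000, w=1.600000: f=-0.896000 → w ← 1.600000 + 0.08·(-0.896000) = 1.528320
t=0.080000, w=1.528320: f=-0.737517 → w ← 1.528320 + 0.08·(-0.737517) = 1.469319
t=0.160000, w=1.469319: f=-0.595614 → w ← 1.469319 + 0.08·(-0.595614) = 1.421670
t=0.240000, w=1.421670: f=-0.467400 → w ← 1.421670 + 0.08·(-0.467400) = 1.384277
t=0.320000, w=1.384277: f=-0.350678 → w ← 1.384277 + 0.08·(-0.350678) = 1.356223
w(0.4) ≈ 1.3562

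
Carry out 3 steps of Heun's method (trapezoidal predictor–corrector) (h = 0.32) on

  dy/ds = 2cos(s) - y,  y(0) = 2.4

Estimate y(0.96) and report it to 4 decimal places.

Heun: k1 = f(s_n, y_n); k2 = f(s_n + h, y_n + h·k1); y_{n+1} = y_n + (h/2)·(k1 + k2).
s=0.000000, y=2.400000:
  k1 = f(0.000000, 2.400000) = -0.400000
  k2 = f(0.320000, 2.272000) = -0.373529
  y ← 2.400000 + (0.32/2)·(-0.400000 + (-0.373529)) = 2.276235
s=0.320000, y=2.276235:
  k1 = f(0.320000, 2.276235) = -0.377764
  k2 = f(0.640000, 2.155351) = -0.551159
  y ← 2.276235 + (0.32/2)·(-0.377764 + (-0.551159)) = 2.127608
s=0.640000, y=2.127608:
  k1 = f(0.640000, 2.127608) = -0.523416
  k2 = f(0.960000, 1.960114) = -0.813074
  y ← 2.127608 + (0.32/2)·(-0.523416 + (-0.813074)) = 1.913769
y(0.96) ≈ 1.9138

1.9138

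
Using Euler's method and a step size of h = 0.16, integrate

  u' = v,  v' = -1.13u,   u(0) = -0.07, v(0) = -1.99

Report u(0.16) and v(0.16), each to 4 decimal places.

-0.3884, -1.9773

Euler on (u,v): u_{n+1} = u_n + h·u', v_{n+1} = v_n + h·v'.
0.000000: (-0.070000, -1.990000); f=(-1.990000, 0.079100) → (-0.388400, -1.977344)
(u(0.16), v(0.16)) ≈ (-0.3884, -1.9773)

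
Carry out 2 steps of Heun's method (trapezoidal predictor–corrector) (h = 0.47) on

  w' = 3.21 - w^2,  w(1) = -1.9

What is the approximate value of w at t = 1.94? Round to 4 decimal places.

Heun: k1 = f(t_n, w_n); k2 = f(t_n + h, w_n + h·k1); w_{n+1} = w_n + (h/2)·(k1 + k2).
t=1.000000, w=-1.900000:
  k1 = f(1.000000, -1.900000) = -0.400000
  k2 = f(1.470000, -2.088000) = -1.149744
  w ← -1.900000 + (0.47/2)·(-0.400000 + (-1.149744)) = -2.264190
t=1.470000, w=-2.264190:
  k1 = f(1.470000, -2.264190) = -1.916556
  k2 = f(1.940000, -3.164971) = -6.807041
  w ← -2.264190 + (0.47/2)·(-1.916556 + (-6.807041)) = -4.314235
w(1.94) ≈ -4.3142

-4.3142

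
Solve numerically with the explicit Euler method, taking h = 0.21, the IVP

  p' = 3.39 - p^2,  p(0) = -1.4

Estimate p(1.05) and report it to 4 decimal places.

Euler: p_{n+1} = p_n + h·f(t_n, p_n).
t=0.000000, p=-1.400000: f=1.430000 → p ← -1.400000 + 0.21·1.430000 = -1.099700
t=0.210000, p=-1.099700: f=2.180660 → p ← -1.099700 + 0.21·2.180660 = -0.641761
t=0.420000, p=-0.641761: f=2.978142 → p ← -0.641761 + 0.21·2.978142 = -0.016352
t=0.630000, p=-0.016352: f=3.389733 → p ← -0.016352 + 0.21·3.389733 = 0.695492
t=0.840000, p=0.695492: f=2.906290 → p ← 0.695492 + 0.21·2.906290 = 1.305813
p(1.05) ≈ 1.3058

1.3058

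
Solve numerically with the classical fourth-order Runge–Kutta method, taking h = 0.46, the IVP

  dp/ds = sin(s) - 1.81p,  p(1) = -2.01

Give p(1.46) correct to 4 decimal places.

RK4: k1 = f(s_n, p_n); k2 = f(s_n + h/2, p_n + (h/2)·k1); k3 = f(s_n + h/2, p_n + (h/2)·k2); k4 = f(s_n + h, p_n + h·k3); p_{n+1} = p_n + (h/6)·(k1 + 2k2 + 2k3 + k4).
s=1.000000, p=-2.010000:
  k1 = f(1.000000, -2.010000) = 4.479571
  k2 = f(1.230000, -0.979699) = 2.715743
  k3 = f(1.230000, -1.385379) = 3.450025
  k4 = f(1.460000, -0.422989) = 1.759478
  p ← -2.010000 + (0.46/6)·(k1 + 2k2 + 2k3 + k4) = -0.586255
p(1.46) ≈ -0.5863

-0.5863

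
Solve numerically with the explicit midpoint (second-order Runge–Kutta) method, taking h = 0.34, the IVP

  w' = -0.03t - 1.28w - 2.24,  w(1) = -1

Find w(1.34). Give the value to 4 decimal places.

-1.2651

Midpoint: k1 = f(t_n, w_n); k2 = f(t_n + h/2, w_n + (h/2)·k1); w_{n+1} = w_n + h·k2.
t=1.000000, w=-1.000000:
  k1 = f(1.000000, -1.000000) = -0.990000
  k2 = f(1.170000, -1.168300) = -0.779676
  w ← -1.000000 + 0.34·(-0.779676) = -1.265090
w(1.34) ≈ -1.2651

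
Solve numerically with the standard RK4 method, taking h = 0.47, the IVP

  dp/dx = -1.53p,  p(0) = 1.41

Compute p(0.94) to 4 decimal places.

0.3366

RK4: k1 = f(x_n, p_n); k2 = f(x_n + h/2, p_n + (h/2)·k1); k3 = f(x_n + h/2, p_n + (h/2)·k2); k4 = f(x_n + h, p_n + h·k3); p_{n+1} = p_n + (h/6)·(k1 + 2k2 + 2k3 + k4).
x=0.000000, p=1.410000:
  k1 = f(0.000000, 1.410000) = -2.157300
  k2 = f(0.235000, 0.903034) = -1.381643
  k3 = f(0.235000, 1.085314) = -1.660530
  k4 = f(0.470000, 0.629551) = -0.963213
  p ← 1.410000 + (0.47/6)·(k1 + 2k2 + 2k3 + k4) = 0.688953
x=0.470000, p=0.688953:
  k1 = f(0.470000, 0.688953) = -1.054098
  k2 = f(0.705000, 0.441240) = -0.675097
  k3 = f(0.705000, 0.530305) = -0.811367
  k4 = f(0.940000, 0.307610) = -0.470644
  p ← 0.688953 + (0.47/6)·(k1 + 2k2 + 2k3 + k4) = 0.336635
p(0.94) ≈ 0.3366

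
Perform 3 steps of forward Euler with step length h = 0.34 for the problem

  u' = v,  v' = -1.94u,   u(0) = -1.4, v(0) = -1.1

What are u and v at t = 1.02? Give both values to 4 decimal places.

-1.4962, 2.2033

Euler on (u,v): u_{n+1} = u_n + h·u', v_{n+1} = v_n + h·v'.
0.000000: (-1.400000, -1.100000); f=(-1.100000, 2.716000) → (-1.774000, -0.176560)
0.340000: (-1.774000, -0.176560); f=(-0.176560, 3.441560) → (-1.834030, 0.993570)
0.680000: (-1.834030, 0.993570); f=(0.993570, 3.558019) → (-1.496216, 2.203297)
(u(1.02), v(1.02)) ≈ (-1.4962, 2.2033)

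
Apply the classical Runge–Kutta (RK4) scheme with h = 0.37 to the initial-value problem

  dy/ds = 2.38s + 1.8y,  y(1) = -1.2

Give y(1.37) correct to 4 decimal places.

RK4: k1 = f(s_n, y_n); k2 = f(s_n + h/2, y_n + (h/2)·k1); k3 = f(s_n + h/2, y_n + (h/2)·k2); k4 = f(s_n + h, y_n + h·k3); y_{n+1} = y_n + (h/6)·(k1 + 2k2 + 2k3 + k4).
s=1.000000, y=-1.200000:
  k1 = f(1.000000, -1.200000) = 0.220000
  k2 = f(1.185000, -1.159300) = 0.733560
  k3 = f(1.185000, -1.064291) = 0.904575
  k4 = f(1.370000, -0.865307) = 1.703047
  y ← -1.200000 + (0.37/6)·(k1 + 2k2 + 2k3 + k4) = -0.879375
y(1.37) ≈ -0.8794

-0.8794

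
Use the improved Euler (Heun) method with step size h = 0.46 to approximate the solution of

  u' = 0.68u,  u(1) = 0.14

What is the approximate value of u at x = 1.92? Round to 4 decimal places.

Heun: k1 = f(x_n, u_n); k2 = f(x_n + h, u_n + h·k1); u_{n+1} = u_n + (h/2)·(k1 + k2).
x=1.000000, u=0.140000:
  k1 = f(1.000000, 0.140000) = 0.095200
  k2 = f(1.460000, 0.183792) = 0.124979
  u ← 0.140000 + (0.46/2)·(0.095200 + 0.124979) = 0.190641
x=1.460000, u=0.190641:
  k1 = f(1.460000, 0.190641) = 0.129636
  k2 = f(1.920000, 0.250274) = 0.170186
  u ← 0.190641 + (0.46/2)·(0.129636 + 0.170186) = 0.259600
u(1.92) ≈ 0.2596

0.2596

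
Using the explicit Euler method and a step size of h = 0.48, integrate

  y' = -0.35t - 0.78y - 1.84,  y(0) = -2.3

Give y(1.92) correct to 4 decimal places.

-2.7243

Euler: y_{n+1} = y_n + h·f(t_n, y_n).
t=0.000000, y=-2.300000: f=-0.046000 → y ← -2.300000 + 0.48·(-0.046000) = -2.322080
t=0.480000, y=-2.322080: f=-0.196778 → y ← -2.322080 + 0.48·(-0.196778) = -2.416533
t=0.960000, y=-2.416533: f=-0.291104 → y ← -2.416533 + 0.48·(-0.291104) = -2.556263
t=1.440000, y=-2.556263: f=-0.350115 → y ← -2.556263 + 0.48·(-0.350115) = -2.724318
y(1.92) ≈ -2.7243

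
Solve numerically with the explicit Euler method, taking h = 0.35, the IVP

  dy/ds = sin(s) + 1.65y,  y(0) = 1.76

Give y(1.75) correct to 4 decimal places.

19.0494

Euler: y_{n+1} = y_n + h·f(s_n, y_n).
s=0.000000, y=1.760000: f=2.904000 → y ← 1.760000 + 0.35·2.904000 = 2.776400
s=0.350000, y=2.776400: f=4.923958 → y ← 2.776400 + 0.35·4.923958 = 4.499785
s=0.700000, y=4.499785: f=8.068863 → y ← 4.499785 + 0.35·8.068863 = 7.323887
s=1.050000, y=7.323887: f=12.951837 → y ← 7.323887 + 0.35·12.951837 = 11.857030
s=1.400000, y=11.857030: f=20.549550 → y ← 11.857030 + 0.35·20.549550 = 19.049373
y(1.75) ≈ 19.0494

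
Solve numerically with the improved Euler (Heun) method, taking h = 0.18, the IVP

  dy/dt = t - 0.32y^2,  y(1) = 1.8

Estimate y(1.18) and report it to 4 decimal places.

Heun: k1 = f(t_n, y_n); k2 = f(t_n + h, y_n + h·k1); y_{n+1} = y_n + (h/2)·(k1 + k2).
t=1.000000, y=1.800000:
  k1 = f(1.000000, 1.800000) = -0.036800
  k2 = f(1.180000, 1.793376) = 0.150817
  y ← 1.800000 + (0.18/2)·(-0.036800 + 0.150817) = 1.810262
y(1.18) ≈ 1.8103

1.8103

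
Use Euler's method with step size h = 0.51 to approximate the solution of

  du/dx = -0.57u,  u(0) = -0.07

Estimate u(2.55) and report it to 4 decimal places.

Euler: u_{n+1} = u_n + h·f(x_n, u_n).
x=0.000000, u=-0.070000: f=0.039900 → u ← -0.070000 + 0.51·0.039900 = -0.049651
x=0.510000, u=-0.049651: f=0.028301 → u ← -0.049651 + 0.51·0.028301 = -0.035217
x=1.020000, u=-0.035217: f=0.020074 → u ← -0.035217 + 0.51·0.020074 = -0.024980
x=1.530000, u=-0.024980: f=0.014238 → u ← -0.024980 + 0.51·0.014238 = -0.017718
x=2.040000, u=-0.017718: f=0.010099 → u ← -0.017718 + 0.51·0.010099 = -0.012567
u(2.55) ≈ -0.0126

-0.0126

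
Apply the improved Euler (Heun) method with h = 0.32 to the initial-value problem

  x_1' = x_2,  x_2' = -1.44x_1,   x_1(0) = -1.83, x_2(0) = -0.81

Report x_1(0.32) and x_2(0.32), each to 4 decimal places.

Heun on (x_1,x_2): k1 = f(x_n, state_n); k2 = f(x_n + h, state_n + h·k1); state_{n+1} = state_n + (h/2)·(k1 + k2).
0.000000: (-1.830000, -0.810000)
  k1 = (-0.810000, 2.635200)
  predictor → (-2.089200, 0.033264)
  k2 = (0.033264, 3.008448)
  → (-1.954278, 0.092984)
(x_1(0.32), x_2(0.32)) ≈ (-1.9543, 0.0930)

-1.9543, 0.0930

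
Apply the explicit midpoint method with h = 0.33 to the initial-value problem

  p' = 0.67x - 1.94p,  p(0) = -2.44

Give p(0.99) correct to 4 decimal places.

-0.2435

Midpoint: k1 = f(x_n, p_n); k2 = f(x_n + h/2, p_n + (h/2)·k1); p_{n+1} = p_n + h·k2.
x=0.000000, p=-2.440000:
  k1 = f(0.000000, -2.440000) = 4.733600
  k2 = f(0.165000, -1.658956) = 3.328925
  p ← -2.440000 + 0.33·3.328925 = -1.341455
x=0.330000, p=-1.341455:
  k1 = f(0.330000, -1.341455) = 2.823522
  k2 = f(0.495000, -0.875574) = 2.030263
  p ← -1.341455 + 0.33·2.030263 = -0.671468
x=0.660000, p=-0.671468:
  k1 = f(0.660000, -0.671468) = 1.744848
  k2 = f(0.825000, -0.383568) = 1.296872
  p ← -0.671468 + 0.33·1.296872 = -0.243500
p(0.99) ≈ -0.2435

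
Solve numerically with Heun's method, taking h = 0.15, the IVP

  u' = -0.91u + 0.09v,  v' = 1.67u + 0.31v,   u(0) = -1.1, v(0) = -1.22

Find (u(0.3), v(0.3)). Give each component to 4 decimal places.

-0.8749, -1.8532

Heun on (u,v): k1 = f(t_n, state_n); k2 = f(t_n + h, state_n + h·k1); state_{n+1} = state_n + (h/2)·(k1 + k2).
0.000000: (-1.100000, -1.220000)
  k1 = (0.891200, -2.215200)
  predictor → (-0.966320, -1.552280)
  k2 = (0.739646, -2.094961)
  → (-0.977687, -1.543262)
0.150000: (-0.977687, -1.543262)
  k1 = (0.750801, -2.111148)
  predictor → (-0.865066, -1.859934)
  k2 = (0.619816, -2.021240)
  → (-0.874890, -1.853191)
(u(0.3), v(0.3)) ≈ (-0.8749, -1.8532)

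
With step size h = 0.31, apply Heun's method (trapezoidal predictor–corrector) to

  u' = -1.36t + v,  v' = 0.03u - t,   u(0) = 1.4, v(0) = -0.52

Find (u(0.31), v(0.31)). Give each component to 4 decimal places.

Heun on (u,v): k1 = f(t_n, state_n); k2 = f(t_n + h, state_n + h·k1); state_{n+1} = state_n + (h/2)·(k1 + k2).
0.000000: (1.400000, -0.520000)
  k1 = (-0.520000, 0.042000)
  predictor → (1.238800, -0.506980)
  k2 = (-0.928580, -0.272836)
  → (1.175470, -0.555780)
(u(0.31), v(0.31)) ≈ (1.1755, -0.5558)

1.1755, -0.5558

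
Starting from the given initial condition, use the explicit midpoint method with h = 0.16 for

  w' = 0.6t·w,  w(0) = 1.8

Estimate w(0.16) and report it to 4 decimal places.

1.8138

Midpoint: k1 = f(t_n, w_n); k2 = f(t_n + h/2, w_n + (h/2)·k1); w_{n+1} = w_n + h·k2.
t=0.000000, w=1.800000:
  k1 = f(0.000000, 1.800000) = 0.000000
  k2 = f(0.080000, 1.800000) = 0.086400
  w ← 1.800000 + 0.16·0.086400 = 1.813824
w(0.16) ≈ 1.8138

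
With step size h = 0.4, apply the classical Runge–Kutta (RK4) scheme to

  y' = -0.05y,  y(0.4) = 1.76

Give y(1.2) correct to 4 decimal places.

RK4: k1 = f(x_n, y_n); k2 = f(x_n + h/2, y_n + (h/2)·k1); k3 = f(x_n + h/2, y_n + (h/2)·k2); k4 = f(x_n + h, y_n + h·k3); y_{n+1} = y_n + (h/6)·(k1 + 2k2 + 2k3 + k4).
x=0.400000, y=1.760000:
  k1 = f(0.400000, 1.760000) = -0.088000
  k2 = f(0.600000, 1.742400) = -0.087120
  k3 = f(0.600000, 1.742576) = -0.087129
  k4 = f(0.800000, 1.725148) = -0.086257
  y ← 1.760000 + (0.4/6)·(k1 + 2k2 + 2k3 + k4) = 1.725150
x=0.800000, y=1.725150:
  k1 = f(0.800000, 1.725150) = -0.086257
  k2 = f(1.000000, 1.707898) = -0.085395
  k3 = f(1.000000, 1.708071) = -0.085404
  k4 = f(1.200000, 1.690988) = -0.084549
  y ← 1.725150 + (0.4/6)·(k1 + 2k2 + 2k3 + k4) = 1.690989
y(1.2) ≈ 1.6910

1.6910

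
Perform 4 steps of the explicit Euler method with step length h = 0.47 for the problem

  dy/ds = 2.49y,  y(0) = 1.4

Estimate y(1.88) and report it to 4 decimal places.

31.0604

Euler: y_{n+1} = y_n + h·f(s_n, y_n).
s=0.000000, y=1.400000: f=3.486000 → y ← 1.400000 + 0.47·3.486000 = 3.038420
s=0.470000, y=3.038420: f=7.565666 → y ← 3.038420 + 0.47·7.565666 = 6.594283
s=0.940000, y=6.594283: f=16.419764 → y ← 6.594283 + 0.47·16.419764 = 14.311572
s=1.410000, y=14.311572: f=35.635815 → y ← 14.311572 + 0.47·35.635815 = 31.060405
y(1.88) ≈ 31.0604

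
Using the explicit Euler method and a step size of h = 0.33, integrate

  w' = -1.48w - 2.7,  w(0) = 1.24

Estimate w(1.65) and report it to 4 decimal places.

-1.7169

Euler: w_{n+1} = w_n + h·f(t_n, w_n).
t=0.000000, w=1.240000: f=-4.535200 → w ← 1.240000 + 0.33·(-4.535200) = -0.256616
t=0.330000, w=-0.256616: f=-2.320208 → w ← -0.256616 + 0.33·(-2.320208) = -1.022285
t=0.660000, w=-1.022285: f=-1.187019 → w ← -1.022285 + 0.33·(-1.187019) = -1.414001
t=0.990000, w=-1.414001: f=-0.607279 → w ← -1.414001 + 0.33·(-0.607279) = -1.614403
t=1.320000, w=-1.614403: f=-0.310684 → w ← -1.614403 + 0.33·(-0.310684) = -1.716928
w(1.65) ≈ -1.7169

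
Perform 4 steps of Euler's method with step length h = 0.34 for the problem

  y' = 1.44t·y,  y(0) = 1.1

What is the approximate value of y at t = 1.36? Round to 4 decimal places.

Euler: y_{n+1} = y_n + h·f(t_n, y_n).
t=0.000000, y=1.100000: f=0.000000 → y ← 1.100000 + 0.34·0.000000 = 1.100000
t=0.340000, y=1.100000: f=0.538560 → y ← 1.100000 + 0.34·0.538560 = 1.283110
t=0.680000, y=1.283110: f=1.256422 → y ← 1.283110 + 0.34·1.256422 = 1.710294
t=1.020000, y=1.710294: f=2.512080 → y ← 1.710294 + 0.34·2.512080 = 2.564401
y(1.36) ≈ 2.5644

2.5644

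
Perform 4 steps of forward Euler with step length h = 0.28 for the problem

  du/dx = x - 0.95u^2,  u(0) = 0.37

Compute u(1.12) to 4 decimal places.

Euler: u_{n+1} = u_n + h·f(x_n, u_n).
x=0.000000, u=0.370000: f=-0.130055 → u ← 0.370000 + 0.28·(-0.130055) = 0.333585
x=0.280000, u=0.333585: f=0.174285 → u ← 0.333585 + 0.28·0.174285 = 0.382384
x=0.560000, u=0.382384: f=0.421093 → u ← 0.382384 + 0.28·0.421093 = 0.500291
x=0.840000, u=0.500291: f=0.602224 → u ← 0.500291 + 0.28·0.602224 = 0.668913
u(1.12) ≈ 0.6689

0.6689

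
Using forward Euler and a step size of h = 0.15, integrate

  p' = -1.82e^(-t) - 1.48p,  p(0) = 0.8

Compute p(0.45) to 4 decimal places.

Euler: p_{n+1} = p_n + h·f(t_n, p_n).
t=0.000000, p=0.800000: f=-3.004000 → p ← 0.800000 + 0.15·(-3.004000) = 0.349400
t=0.150000, p=0.349400: f=-2.083601 → p ← 0.349400 + 0.15·(-2.083601) = 0.036860
t=0.300000, p=0.036860: f=-1.402842 → p ← 0.036860 + 0.15·(-1.402842) = -0.173566
p(0.45) ≈ -0.1736

-0.1736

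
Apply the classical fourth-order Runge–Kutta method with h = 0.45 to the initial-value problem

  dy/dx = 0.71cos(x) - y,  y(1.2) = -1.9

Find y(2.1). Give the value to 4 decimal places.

-0.8326

RK4: k1 = f(x_n, y_n); k2 = f(x_n + h/2, y_n + (h/2)·k1); k3 = f(x_n + h/2, y_n + (h/2)·k2); k4 = f(x_n + h, y_n + h·k3); y_{n+1} = y_n + (h/6)·(k1 + 2k2 + 2k3 + k4).
x=1.200000, y=-1.900000:
  k1 = f(1.200000, -1.900000) = 2.157274
  k2 = f(1.425000, -1.414613) = 1.517762
  k3 = f(1.425000, -1.558503) = 1.661653
  k4 = f(1.650000, -1.152256) = 1.096081
  y ← -1.900000 + (0.45/6)·(k1 + 2k2 + 2k3 + k4) = -1.179086
x=1.650000, y=-1.179086:
  k1 = f(1.650000, -1.179086) = 1.122910
  k2 = f(1.875000, -0.926431) = 0.713763
  k3 = f(1.875000, -1.018490) = 0.805821
  k4 = f(2.100000, -0.816467) = 0.458026
  y ← -1.179086 + (0.45/6)·(k1 + 2k2 + 2k3 + k4) = -0.832578
y(2.1) ≈ -0.8326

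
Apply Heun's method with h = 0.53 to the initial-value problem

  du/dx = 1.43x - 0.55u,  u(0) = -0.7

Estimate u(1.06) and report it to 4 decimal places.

Heun: k1 = f(x_n, u_n); k2 = f(x_n + h, u_n + h·k1); u_{n+1} = u_n + (h/2)·(k1 + k2).
x=0.000000, u=-0.700000:
  k1 = f(0.000000, -0.700000) = 0.385000
  k2 = f(0.530000, -0.495950) = 1.030673
  u ← -0.700000 + (0.53/2)·(0.385000 + 1.030673) = -0.324847
x=0.530000, u=-0.324847:
  k1 = f(0.530000, -0.324847) = 0.936566
  k2 = f(1.060000, 0.171533) = 1.421457
  u ← -0.324847 + (0.53/2)·(0.936566 + 1.421457) = 0.300029
u(1.06) ≈ 0.3000

0.3000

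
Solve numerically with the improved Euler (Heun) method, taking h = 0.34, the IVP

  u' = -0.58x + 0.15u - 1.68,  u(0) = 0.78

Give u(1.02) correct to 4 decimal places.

-1.2577

Heun: k1 = f(x_n, u_n); k2 = f(x_n + h, u_n + h·k1); u_{n+1} = u_n + (h/2)·(k1 + k2).
x=0.000000, u=0.780000:
  k1 = f(0.000000, 0.780000) = -1.563000
  k2 = f(0.340000, 0.248580) = -1.839913
  u ← 0.780000 + (0.34/2)·(-1.563000 + (-1.839913)) = 0.201505
x=0.340000, u=0.201505:
  k1 = f(0.340000, 0.201505) = -1.846974
  k2 = f(0.680000, -0.426466) = -2.138370
  u ← 0.201505 + (0.34/2)·(-1.846974 + (-2.138370)) = -0.476004
x=0.680000, u=-0.476004:
  k1 = f(0.680000, -0.476004) = -2.145801
  k2 = f(1.020000, -1.205576) = -2.452436
  u ← -0.476004 + (0.34/2)·(-2.145801 + (-2.452436)) = -1.257704
u(1.02) ≈ -1.2577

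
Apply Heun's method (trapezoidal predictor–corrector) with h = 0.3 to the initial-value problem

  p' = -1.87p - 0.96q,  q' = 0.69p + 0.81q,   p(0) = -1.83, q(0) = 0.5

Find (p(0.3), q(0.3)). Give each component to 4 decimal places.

-1.1579, 0.3028

Heun on (p,q): k1 = f(x_n, state_n); k2 = f(x_n + h, state_n + h·k1); state_{n+1} = state_n + (h/2)·(k1 + k2).
0.000000: (-1.830000, 0.500000)
  k1 = (2.942100, -0.857700)
  predictor → (-0.947370, 0.242690)
  k2 = (1.538599, -0.457106)
  → (-1.157895, 0.302779)
(p(0.3), q(0.3)) ≈ (-1.1579, 0.3028)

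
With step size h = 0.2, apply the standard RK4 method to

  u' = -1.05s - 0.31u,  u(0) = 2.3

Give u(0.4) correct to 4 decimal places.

1.9511

RK4: k1 = f(s_n, u_n); k2 = f(s_n + h/2, u_n + (h/2)·k1); k3 = f(s_n + h/2, u_n + (h/2)·k2); k4 = f(s_n + h, u_n + h·k3); u_{n+1} = u_n + (h/6)·(k1 + 2k2 + 2k3 + k4).
s=0.000000, u=2.300000:
  k1 = f(0.000000, 2.300000) = -0.713000
  k2 = f(0.100000, 2.228700) = -0.795897
  k3 = f(0.100000, 2.220410) = -0.793327
  k4 = f(0.200000, 2.141335) = -0.873814
  u ← 2.300000 + (0.2/6)·(k1 + 2k2 + 2k3 + k4) = 2.141158
s=0.200000, u=2.141158:
  k1 = f(0.200000, 2.141158) = -0.873759
  k2 = f(0.300000, 2.053782) = -0.951672
  k3 = f(0.300000, 2.045991) = -0.949257
  k4 = f(0.400000, 1.951307) = -1.024905
  u ← 2.141158 + (0.2/6)·(k1 + 2k2 + 2k3 + k4) = 1.951140
u(0.4) ≈ 1.9511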